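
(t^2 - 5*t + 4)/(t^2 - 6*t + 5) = (t - 4)/(t - 5)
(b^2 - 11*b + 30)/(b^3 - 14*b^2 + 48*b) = (b - 5)/(b*(b - 8))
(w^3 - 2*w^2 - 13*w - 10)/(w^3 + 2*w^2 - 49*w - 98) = (w^2 - 4*w - 5)/(w^2 - 49)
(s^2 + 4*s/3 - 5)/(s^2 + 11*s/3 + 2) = (3*s - 5)/(3*s + 2)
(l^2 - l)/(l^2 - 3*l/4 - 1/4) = 4*l/(4*l + 1)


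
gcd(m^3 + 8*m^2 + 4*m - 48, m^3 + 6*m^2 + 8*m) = m + 4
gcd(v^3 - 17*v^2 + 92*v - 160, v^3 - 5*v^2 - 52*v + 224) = v^2 - 12*v + 32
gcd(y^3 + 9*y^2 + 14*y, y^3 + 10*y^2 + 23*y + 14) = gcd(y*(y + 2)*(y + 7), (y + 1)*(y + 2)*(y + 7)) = y^2 + 9*y + 14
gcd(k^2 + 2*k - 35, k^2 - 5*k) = k - 5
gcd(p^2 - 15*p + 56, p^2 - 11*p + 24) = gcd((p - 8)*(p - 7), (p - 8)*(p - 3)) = p - 8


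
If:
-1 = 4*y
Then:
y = -1/4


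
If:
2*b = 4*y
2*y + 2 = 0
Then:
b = -2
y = -1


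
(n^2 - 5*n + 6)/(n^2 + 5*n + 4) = (n^2 - 5*n + 6)/(n^2 + 5*n + 4)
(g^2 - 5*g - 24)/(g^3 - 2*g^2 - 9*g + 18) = (g - 8)/(g^2 - 5*g + 6)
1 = 1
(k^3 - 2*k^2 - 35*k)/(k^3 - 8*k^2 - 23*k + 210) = k/(k - 6)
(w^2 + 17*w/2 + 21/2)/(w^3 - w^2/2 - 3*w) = (w + 7)/(w*(w - 2))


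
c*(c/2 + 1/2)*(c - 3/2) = c^3/2 - c^2/4 - 3*c/4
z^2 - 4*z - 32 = (z - 8)*(z + 4)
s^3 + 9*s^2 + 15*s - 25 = (s - 1)*(s + 5)^2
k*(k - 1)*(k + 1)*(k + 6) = k^4 + 6*k^3 - k^2 - 6*k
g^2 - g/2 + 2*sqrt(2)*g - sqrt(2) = (g - 1/2)*(g + 2*sqrt(2))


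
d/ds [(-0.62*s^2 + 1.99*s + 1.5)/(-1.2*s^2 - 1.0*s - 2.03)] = (3.008*s^2 + 6.1172*s - 2.5397)/(1.44*s^4 + 2.4*s^3 + 5.872*s^2 + 4.06*s + 4.1209)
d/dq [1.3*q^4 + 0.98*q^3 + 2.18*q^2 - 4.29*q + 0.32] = 5.2*q^3 + 2.94*q^2 + 4.36*q - 4.29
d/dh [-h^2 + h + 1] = 1 - 2*h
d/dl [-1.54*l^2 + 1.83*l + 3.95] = 1.83 - 3.08*l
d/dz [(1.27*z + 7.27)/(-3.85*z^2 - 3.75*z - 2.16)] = (4.8895*z^2 + 55.979*z + 24.5193)/(14.8225*z^4 + 28.875*z^3 + 30.6945*z^2 + 16.2*z + 4.6656)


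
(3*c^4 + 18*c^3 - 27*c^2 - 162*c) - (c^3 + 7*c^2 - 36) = 3*c^4 + 17*c^3 - 34*c^2 - 162*c + 36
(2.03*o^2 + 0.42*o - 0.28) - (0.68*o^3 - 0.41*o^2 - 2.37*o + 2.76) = -0.68*o^3 + 2.44*o^2 + 2.79*o - 3.04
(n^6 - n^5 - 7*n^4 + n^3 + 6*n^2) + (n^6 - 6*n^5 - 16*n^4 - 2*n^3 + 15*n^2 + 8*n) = 2*n^6 - 7*n^5 - 23*n^4 - n^3 + 21*n^2 + 8*n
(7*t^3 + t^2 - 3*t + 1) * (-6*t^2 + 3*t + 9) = -42*t^5 + 15*t^4 + 84*t^3 - 6*t^2 - 24*t + 9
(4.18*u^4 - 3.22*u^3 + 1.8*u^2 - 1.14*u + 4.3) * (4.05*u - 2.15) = 16.929*u^5 - 22.028*u^4 + 14.213*u^3 - 8.487*u^2 + 19.866*u - 9.245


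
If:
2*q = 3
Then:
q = 3/2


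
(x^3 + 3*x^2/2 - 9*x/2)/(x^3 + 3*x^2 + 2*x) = (2*x^2 + 3*x - 9)/(2*(x^2 + 3*x + 2))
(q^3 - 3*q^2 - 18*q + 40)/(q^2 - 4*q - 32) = (q^2 - 7*q + 10)/(q - 8)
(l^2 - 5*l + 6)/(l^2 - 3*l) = (l - 2)/l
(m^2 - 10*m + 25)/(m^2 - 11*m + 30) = (m - 5)/(m - 6)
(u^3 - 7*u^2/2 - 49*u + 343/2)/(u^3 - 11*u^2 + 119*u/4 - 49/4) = 2*(u + 7)/(2*u - 1)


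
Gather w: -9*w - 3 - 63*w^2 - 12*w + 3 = -63*w^2 - 21*w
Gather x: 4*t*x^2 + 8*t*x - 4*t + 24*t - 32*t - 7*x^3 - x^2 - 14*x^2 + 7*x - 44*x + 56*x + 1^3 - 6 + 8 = -12*t - 7*x^3 + x^2*(4*t - 15) + x*(8*t + 19) + 3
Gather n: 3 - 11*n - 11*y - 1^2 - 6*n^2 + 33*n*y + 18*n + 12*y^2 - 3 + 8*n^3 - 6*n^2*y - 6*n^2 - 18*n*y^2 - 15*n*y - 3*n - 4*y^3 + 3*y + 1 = 8*n^3 + n^2*(-6*y - 12) + n*(-18*y^2 + 18*y + 4) - 4*y^3 + 12*y^2 - 8*y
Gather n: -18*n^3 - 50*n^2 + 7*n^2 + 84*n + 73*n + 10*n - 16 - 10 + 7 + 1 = -18*n^3 - 43*n^2 + 167*n - 18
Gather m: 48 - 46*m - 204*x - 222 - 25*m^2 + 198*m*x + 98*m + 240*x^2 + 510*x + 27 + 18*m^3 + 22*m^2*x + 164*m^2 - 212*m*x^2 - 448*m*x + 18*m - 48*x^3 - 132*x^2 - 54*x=18*m^3 + m^2*(22*x + 139) + m*(-212*x^2 - 250*x + 70) - 48*x^3 + 108*x^2 + 252*x - 147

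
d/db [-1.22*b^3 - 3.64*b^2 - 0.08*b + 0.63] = -3.66*b^2 - 7.28*b - 0.08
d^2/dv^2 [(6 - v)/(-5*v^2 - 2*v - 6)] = 2*((28 - 15*v)*(5*v^2 + 2*v + 6) + 4*(v - 6)*(5*v + 1)^2)/(5*v^2 + 2*v + 6)^3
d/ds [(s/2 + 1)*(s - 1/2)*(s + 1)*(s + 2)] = s*(8*s^2 + 27*s + 22)/4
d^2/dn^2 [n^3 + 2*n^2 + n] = 6*n + 4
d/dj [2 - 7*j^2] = -14*j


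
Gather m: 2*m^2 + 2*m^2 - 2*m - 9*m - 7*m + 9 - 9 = 4*m^2 - 18*m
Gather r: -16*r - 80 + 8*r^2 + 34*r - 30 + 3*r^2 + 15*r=11*r^2 + 33*r - 110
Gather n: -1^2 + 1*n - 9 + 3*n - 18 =4*n - 28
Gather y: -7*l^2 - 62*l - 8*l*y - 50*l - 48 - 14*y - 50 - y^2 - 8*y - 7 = -7*l^2 - 112*l - y^2 + y*(-8*l - 22) - 105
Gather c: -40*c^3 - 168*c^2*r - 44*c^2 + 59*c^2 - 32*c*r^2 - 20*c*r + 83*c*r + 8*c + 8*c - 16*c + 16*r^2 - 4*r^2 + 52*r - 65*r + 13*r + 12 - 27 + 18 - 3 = -40*c^3 + c^2*(15 - 168*r) + c*(-32*r^2 + 63*r) + 12*r^2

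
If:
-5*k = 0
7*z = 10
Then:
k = 0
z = 10/7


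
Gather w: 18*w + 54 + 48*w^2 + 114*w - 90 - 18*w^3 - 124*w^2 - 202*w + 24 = -18*w^3 - 76*w^2 - 70*w - 12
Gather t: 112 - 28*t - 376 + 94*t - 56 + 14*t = 80*t - 320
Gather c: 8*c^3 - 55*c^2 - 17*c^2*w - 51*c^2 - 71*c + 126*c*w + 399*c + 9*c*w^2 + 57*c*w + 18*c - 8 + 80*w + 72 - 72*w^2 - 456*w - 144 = 8*c^3 + c^2*(-17*w - 106) + c*(9*w^2 + 183*w + 346) - 72*w^2 - 376*w - 80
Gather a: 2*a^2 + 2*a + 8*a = 2*a^2 + 10*a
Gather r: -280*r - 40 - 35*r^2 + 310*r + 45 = -35*r^2 + 30*r + 5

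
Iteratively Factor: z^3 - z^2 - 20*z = (z + 4)*(z^2 - 5*z) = z*(z + 4)*(z - 5)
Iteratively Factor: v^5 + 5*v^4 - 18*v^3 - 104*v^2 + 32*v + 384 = (v - 2)*(v^4 + 7*v^3 - 4*v^2 - 112*v - 192) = (v - 4)*(v - 2)*(v^3 + 11*v^2 + 40*v + 48) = (v - 4)*(v - 2)*(v + 4)*(v^2 + 7*v + 12) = (v - 4)*(v - 2)*(v + 4)^2*(v + 3)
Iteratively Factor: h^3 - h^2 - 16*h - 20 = (h + 2)*(h^2 - 3*h - 10) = (h - 5)*(h + 2)*(h + 2)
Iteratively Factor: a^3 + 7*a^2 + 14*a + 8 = (a + 2)*(a^2 + 5*a + 4) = (a + 1)*(a + 2)*(a + 4)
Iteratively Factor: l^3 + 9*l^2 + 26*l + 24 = (l + 3)*(l^2 + 6*l + 8) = (l + 2)*(l + 3)*(l + 4)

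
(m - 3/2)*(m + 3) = m^2 + 3*m/2 - 9/2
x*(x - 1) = x^2 - x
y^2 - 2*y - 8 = (y - 4)*(y + 2)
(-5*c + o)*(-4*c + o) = 20*c^2 - 9*c*o + o^2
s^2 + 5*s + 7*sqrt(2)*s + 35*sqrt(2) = (s + 5)*(s + 7*sqrt(2))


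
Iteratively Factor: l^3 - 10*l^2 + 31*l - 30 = (l - 2)*(l^2 - 8*l + 15) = (l - 5)*(l - 2)*(l - 3)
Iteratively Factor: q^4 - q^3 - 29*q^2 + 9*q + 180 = (q + 3)*(q^3 - 4*q^2 - 17*q + 60) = (q - 3)*(q + 3)*(q^2 - q - 20) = (q - 5)*(q - 3)*(q + 3)*(q + 4)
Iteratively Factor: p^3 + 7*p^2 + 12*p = (p + 3)*(p^2 + 4*p) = (p + 3)*(p + 4)*(p)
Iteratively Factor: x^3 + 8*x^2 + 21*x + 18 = (x + 3)*(x^2 + 5*x + 6) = (x + 3)^2*(x + 2)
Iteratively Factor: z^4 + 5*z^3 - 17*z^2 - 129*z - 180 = (z - 5)*(z^3 + 10*z^2 + 33*z + 36) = (z - 5)*(z + 3)*(z^2 + 7*z + 12) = (z - 5)*(z + 3)*(z + 4)*(z + 3)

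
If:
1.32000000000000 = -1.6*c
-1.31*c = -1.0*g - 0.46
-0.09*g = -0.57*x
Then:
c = -0.82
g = -1.54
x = -0.24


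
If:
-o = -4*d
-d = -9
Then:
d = 9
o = 36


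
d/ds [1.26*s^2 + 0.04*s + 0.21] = 2.52*s + 0.04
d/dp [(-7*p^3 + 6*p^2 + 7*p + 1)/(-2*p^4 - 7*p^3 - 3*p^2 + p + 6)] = (-14*p^6 + 24*p^5 + 105*p^4 + 92*p^3 - 78*p^2 + 78*p + 41)/(4*p^8 + 28*p^7 + 61*p^6 + 38*p^5 - 29*p^4 - 90*p^3 - 35*p^2 + 12*p + 36)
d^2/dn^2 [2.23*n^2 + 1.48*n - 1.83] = 4.46000000000000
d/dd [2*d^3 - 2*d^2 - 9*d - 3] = 6*d^2 - 4*d - 9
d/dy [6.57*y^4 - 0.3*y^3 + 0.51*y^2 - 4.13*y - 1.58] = 26.28*y^3 - 0.9*y^2 + 1.02*y - 4.13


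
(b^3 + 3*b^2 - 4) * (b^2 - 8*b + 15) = b^5 - 5*b^4 - 9*b^3 + 41*b^2 + 32*b - 60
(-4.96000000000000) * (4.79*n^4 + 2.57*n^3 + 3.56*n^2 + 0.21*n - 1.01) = -23.7584*n^4 - 12.7472*n^3 - 17.6576*n^2 - 1.0416*n + 5.0096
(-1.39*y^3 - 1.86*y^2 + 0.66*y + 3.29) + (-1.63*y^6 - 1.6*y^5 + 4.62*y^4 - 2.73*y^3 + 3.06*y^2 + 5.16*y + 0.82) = -1.63*y^6 - 1.6*y^5 + 4.62*y^4 - 4.12*y^3 + 1.2*y^2 + 5.82*y + 4.11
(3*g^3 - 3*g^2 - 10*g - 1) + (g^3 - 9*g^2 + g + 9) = 4*g^3 - 12*g^2 - 9*g + 8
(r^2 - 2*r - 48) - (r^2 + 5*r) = -7*r - 48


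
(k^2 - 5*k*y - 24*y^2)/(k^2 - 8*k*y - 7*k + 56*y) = (k + 3*y)/(k - 7)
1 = 1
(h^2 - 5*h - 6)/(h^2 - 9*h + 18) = (h + 1)/(h - 3)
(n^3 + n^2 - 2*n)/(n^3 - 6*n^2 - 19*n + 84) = n*(n^2 + n - 2)/(n^3 - 6*n^2 - 19*n + 84)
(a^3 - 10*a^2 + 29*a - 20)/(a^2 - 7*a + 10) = (a^2 - 5*a + 4)/(a - 2)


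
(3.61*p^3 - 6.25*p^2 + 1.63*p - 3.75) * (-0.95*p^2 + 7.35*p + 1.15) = -3.4295*p^5 + 32.471*p^4 - 43.3345*p^3 + 8.3555*p^2 - 25.688*p - 4.3125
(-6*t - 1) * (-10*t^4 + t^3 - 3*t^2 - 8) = 60*t^5 + 4*t^4 + 17*t^3 + 3*t^2 + 48*t + 8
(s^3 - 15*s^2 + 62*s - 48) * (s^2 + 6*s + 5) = s^5 - 9*s^4 - 23*s^3 + 249*s^2 + 22*s - 240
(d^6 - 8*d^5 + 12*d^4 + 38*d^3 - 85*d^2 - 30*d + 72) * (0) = 0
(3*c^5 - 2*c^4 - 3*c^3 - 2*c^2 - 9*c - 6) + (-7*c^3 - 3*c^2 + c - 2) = 3*c^5 - 2*c^4 - 10*c^3 - 5*c^2 - 8*c - 8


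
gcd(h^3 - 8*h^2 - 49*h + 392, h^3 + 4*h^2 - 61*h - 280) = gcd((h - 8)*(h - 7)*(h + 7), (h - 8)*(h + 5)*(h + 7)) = h^2 - h - 56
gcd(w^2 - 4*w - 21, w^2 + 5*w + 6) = w + 3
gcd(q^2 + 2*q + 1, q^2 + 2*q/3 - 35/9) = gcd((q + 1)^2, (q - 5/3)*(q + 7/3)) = 1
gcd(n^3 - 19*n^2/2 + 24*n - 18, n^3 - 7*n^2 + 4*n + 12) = n^2 - 8*n + 12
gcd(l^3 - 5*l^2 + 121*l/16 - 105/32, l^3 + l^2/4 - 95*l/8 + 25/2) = l - 5/2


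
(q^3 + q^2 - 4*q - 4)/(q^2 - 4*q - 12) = (q^2 - q - 2)/(q - 6)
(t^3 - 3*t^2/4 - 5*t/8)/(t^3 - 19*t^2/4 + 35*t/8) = (2*t + 1)/(2*t - 7)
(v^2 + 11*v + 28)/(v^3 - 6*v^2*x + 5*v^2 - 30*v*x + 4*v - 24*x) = (-v - 7)/(-v^2 + 6*v*x - v + 6*x)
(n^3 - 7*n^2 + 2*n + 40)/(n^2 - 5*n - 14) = (n^2 - 9*n + 20)/(n - 7)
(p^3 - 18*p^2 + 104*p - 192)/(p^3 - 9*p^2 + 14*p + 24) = (p - 8)/(p + 1)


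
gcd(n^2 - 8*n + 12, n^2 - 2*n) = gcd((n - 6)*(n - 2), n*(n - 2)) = n - 2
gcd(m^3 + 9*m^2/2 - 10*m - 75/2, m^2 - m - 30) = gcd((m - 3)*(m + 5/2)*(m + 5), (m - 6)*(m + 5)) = m + 5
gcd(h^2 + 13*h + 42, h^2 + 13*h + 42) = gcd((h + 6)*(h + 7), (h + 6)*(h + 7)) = h^2 + 13*h + 42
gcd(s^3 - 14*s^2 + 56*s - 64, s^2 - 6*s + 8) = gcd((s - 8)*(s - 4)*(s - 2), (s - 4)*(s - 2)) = s^2 - 6*s + 8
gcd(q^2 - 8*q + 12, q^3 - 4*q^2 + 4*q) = q - 2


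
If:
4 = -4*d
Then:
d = -1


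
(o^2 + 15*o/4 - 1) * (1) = o^2 + 15*o/4 - 1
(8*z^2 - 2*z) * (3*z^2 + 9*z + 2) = 24*z^4 + 66*z^3 - 2*z^2 - 4*z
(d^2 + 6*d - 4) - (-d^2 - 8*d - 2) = 2*d^2 + 14*d - 2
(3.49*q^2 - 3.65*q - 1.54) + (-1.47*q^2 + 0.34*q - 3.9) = 2.02*q^2 - 3.31*q - 5.44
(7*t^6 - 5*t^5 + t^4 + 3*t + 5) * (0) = 0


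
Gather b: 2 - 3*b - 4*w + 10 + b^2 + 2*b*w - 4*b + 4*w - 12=b^2 + b*(2*w - 7)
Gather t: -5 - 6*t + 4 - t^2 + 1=-t^2 - 6*t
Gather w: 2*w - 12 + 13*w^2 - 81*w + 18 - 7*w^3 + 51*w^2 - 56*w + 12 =-7*w^3 + 64*w^2 - 135*w + 18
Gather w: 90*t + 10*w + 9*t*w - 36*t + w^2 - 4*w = 54*t + w^2 + w*(9*t + 6)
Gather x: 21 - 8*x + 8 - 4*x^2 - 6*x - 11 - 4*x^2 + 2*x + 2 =-8*x^2 - 12*x + 20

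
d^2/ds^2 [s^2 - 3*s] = 2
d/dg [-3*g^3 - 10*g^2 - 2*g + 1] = -9*g^2 - 20*g - 2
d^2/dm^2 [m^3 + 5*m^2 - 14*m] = 6*m + 10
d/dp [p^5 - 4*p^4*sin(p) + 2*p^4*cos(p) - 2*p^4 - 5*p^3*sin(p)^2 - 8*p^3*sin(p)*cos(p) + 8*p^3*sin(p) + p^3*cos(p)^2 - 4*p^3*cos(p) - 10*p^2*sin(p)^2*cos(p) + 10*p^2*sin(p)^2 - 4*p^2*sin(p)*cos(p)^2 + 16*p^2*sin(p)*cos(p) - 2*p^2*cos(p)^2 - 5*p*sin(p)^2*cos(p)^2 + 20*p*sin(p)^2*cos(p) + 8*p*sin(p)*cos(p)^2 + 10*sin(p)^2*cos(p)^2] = -2*p^4*sin(p) - 4*p^4*cos(p) + 5*p^4 - 12*p^3*sin(p) - 6*p^3*sin(2*p) + 16*p^3*cos(p) - 8*p^3*cos(2*p) - 8*p^3 + 53*p^2*sin(p)/2 - 15*p^2*sin(3*p)/2 - 13*p^2*cos(p) + 25*p^2*cos(2*p) - 3*p^2*cos(3*p) - 6*p^2 - 7*p*sin(p) + 16*p*sin(2*p) + 13*p*sin(3*p) - 5*p*sin(4*p)/2 - 3*p*cos(p) - 12*p*cos(2*p) + 11*p*cos(3*p) + 8*p + 2*sin(p) + 2*sin(3*p) + 5*sin(4*p) + 5*cos(p) + 5*cos(2*p)^2/4 - 5*cos(3*p) - 5/4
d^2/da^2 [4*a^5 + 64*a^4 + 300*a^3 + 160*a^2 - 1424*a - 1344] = 80*a^3 + 768*a^2 + 1800*a + 320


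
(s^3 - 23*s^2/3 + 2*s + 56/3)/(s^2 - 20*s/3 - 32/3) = (s^2 - 9*s + 14)/(s - 8)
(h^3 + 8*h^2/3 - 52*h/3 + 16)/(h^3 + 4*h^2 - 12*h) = (h - 4/3)/h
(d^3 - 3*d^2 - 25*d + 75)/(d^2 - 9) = (d^2 - 25)/(d + 3)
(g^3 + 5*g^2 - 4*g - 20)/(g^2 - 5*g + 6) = (g^2 + 7*g + 10)/(g - 3)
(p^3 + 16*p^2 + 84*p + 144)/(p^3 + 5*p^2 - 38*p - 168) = (p^2 + 12*p + 36)/(p^2 + p - 42)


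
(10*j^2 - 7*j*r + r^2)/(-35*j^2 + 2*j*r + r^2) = (-2*j + r)/(7*j + r)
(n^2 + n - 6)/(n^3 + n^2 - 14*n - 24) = (n - 2)/(n^2 - 2*n - 8)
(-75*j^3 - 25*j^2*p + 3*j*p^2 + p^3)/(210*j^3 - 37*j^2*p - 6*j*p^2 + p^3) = (15*j^2 + 8*j*p + p^2)/(-42*j^2 - j*p + p^2)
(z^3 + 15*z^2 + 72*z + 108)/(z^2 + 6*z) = z + 9 + 18/z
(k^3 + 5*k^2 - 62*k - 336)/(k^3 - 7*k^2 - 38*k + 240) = (k + 7)/(k - 5)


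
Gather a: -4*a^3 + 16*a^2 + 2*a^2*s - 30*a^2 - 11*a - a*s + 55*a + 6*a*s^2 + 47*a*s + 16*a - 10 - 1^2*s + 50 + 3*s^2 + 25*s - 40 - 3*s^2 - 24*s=-4*a^3 + a^2*(2*s - 14) + a*(6*s^2 + 46*s + 60)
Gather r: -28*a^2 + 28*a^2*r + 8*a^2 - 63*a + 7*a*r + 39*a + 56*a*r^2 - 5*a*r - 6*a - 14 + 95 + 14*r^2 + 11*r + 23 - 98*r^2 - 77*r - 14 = -20*a^2 - 30*a + r^2*(56*a - 84) + r*(28*a^2 + 2*a - 66) + 90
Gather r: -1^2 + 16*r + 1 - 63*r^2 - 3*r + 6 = -63*r^2 + 13*r + 6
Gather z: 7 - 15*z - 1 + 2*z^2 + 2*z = 2*z^2 - 13*z + 6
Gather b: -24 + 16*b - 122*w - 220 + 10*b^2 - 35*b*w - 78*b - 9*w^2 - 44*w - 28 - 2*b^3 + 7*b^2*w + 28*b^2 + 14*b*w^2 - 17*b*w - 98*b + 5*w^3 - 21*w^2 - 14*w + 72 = -2*b^3 + b^2*(7*w + 38) + b*(14*w^2 - 52*w - 160) + 5*w^3 - 30*w^2 - 180*w - 200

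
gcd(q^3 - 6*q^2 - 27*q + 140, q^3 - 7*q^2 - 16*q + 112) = q^2 - 11*q + 28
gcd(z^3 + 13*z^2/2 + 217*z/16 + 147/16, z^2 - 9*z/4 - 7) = z + 7/4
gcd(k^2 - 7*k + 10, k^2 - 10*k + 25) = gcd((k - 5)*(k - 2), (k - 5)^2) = k - 5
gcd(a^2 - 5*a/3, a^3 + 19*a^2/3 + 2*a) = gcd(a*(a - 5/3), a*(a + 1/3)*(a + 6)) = a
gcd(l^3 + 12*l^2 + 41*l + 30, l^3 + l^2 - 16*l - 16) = l + 1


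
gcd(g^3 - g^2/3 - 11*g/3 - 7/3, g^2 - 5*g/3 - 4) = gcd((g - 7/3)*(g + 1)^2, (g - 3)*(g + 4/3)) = 1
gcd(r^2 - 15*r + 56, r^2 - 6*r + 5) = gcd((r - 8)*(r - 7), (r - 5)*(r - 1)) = 1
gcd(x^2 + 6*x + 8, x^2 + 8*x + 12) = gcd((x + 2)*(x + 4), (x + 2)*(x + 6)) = x + 2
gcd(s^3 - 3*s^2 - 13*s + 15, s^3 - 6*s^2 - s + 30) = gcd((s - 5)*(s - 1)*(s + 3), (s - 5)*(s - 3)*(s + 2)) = s - 5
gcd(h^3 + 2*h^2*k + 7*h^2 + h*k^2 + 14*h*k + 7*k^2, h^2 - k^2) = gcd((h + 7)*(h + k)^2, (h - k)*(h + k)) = h + k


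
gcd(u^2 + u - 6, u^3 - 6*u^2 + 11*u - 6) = u - 2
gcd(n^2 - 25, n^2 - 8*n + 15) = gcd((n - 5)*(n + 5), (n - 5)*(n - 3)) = n - 5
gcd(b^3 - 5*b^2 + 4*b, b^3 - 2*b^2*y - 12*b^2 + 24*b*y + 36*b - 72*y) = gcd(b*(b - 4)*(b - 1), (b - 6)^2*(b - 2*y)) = 1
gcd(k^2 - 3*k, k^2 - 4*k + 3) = k - 3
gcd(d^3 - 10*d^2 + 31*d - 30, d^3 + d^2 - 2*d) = 1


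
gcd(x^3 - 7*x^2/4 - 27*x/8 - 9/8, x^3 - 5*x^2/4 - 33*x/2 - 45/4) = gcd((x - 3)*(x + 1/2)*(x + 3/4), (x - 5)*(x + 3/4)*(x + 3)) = x + 3/4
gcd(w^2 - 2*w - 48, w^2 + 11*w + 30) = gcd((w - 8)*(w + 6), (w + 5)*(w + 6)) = w + 6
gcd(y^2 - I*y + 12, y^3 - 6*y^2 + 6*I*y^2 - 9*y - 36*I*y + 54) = y + 3*I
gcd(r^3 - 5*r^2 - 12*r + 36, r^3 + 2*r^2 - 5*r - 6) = r^2 + r - 6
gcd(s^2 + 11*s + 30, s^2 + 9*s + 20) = s + 5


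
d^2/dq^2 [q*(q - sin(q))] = q*sin(q) - 2*cos(q) + 2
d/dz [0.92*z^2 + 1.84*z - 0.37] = 1.84*z + 1.84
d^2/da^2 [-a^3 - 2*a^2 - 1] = -6*a - 4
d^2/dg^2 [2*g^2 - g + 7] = 4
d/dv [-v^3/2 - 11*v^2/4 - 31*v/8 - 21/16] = -3*v^2/2 - 11*v/2 - 31/8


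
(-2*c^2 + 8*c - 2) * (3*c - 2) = -6*c^3 + 28*c^2 - 22*c + 4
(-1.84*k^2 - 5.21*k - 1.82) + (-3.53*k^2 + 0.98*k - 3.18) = -5.37*k^2 - 4.23*k - 5.0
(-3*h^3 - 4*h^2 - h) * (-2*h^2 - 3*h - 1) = 6*h^5 + 17*h^4 + 17*h^3 + 7*h^2 + h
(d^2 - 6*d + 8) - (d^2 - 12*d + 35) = 6*d - 27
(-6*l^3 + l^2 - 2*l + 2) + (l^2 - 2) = -6*l^3 + 2*l^2 - 2*l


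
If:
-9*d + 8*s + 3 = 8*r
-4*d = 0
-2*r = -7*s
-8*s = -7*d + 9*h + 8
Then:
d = 0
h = -46/45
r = 21/40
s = 3/20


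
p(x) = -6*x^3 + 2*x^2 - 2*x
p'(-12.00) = -2642.00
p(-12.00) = 10680.00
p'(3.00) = -152.00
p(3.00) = -150.00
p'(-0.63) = -11.66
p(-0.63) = 3.55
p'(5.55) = -534.24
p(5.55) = -975.22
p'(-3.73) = -267.35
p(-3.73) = 346.66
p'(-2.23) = -100.43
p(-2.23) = 80.94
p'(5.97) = -619.66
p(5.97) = -1217.32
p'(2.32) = -89.60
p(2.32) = -68.80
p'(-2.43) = -118.01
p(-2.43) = 102.76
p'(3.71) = -234.91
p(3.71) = -286.28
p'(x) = -18*x^2 + 4*x - 2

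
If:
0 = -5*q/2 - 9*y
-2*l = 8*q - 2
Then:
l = 72*y/5 + 1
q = -18*y/5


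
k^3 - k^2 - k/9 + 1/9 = (k - 1)*(k - 1/3)*(k + 1/3)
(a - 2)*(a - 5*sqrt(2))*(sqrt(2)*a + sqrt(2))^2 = 2*a^4 - 10*sqrt(2)*a^3 - 6*a^2 - 4*a + 30*sqrt(2)*a + 20*sqrt(2)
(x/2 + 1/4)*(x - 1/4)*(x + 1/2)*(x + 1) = x^4/2 + 7*x^3/8 + 3*x^2/8 - x/32 - 1/32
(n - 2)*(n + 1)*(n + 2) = n^3 + n^2 - 4*n - 4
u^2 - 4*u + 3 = (u - 3)*(u - 1)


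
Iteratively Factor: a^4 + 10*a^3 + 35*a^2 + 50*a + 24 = (a + 3)*(a^3 + 7*a^2 + 14*a + 8) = (a + 3)*(a + 4)*(a^2 + 3*a + 2) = (a + 2)*(a + 3)*(a + 4)*(a + 1)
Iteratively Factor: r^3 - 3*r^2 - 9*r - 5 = (r - 5)*(r^2 + 2*r + 1) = (r - 5)*(r + 1)*(r + 1)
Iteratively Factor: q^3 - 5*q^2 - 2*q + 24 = (q - 3)*(q^2 - 2*q - 8) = (q - 4)*(q - 3)*(q + 2)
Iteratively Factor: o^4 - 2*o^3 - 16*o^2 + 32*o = (o + 4)*(o^3 - 6*o^2 + 8*o) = (o - 2)*(o + 4)*(o^2 - 4*o) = (o - 4)*(o - 2)*(o + 4)*(o)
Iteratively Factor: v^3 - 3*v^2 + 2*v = (v - 1)*(v^2 - 2*v) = v*(v - 1)*(v - 2)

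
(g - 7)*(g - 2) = g^2 - 9*g + 14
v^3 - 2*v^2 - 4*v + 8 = (v - 2)^2*(v + 2)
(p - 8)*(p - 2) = p^2 - 10*p + 16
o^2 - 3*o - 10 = (o - 5)*(o + 2)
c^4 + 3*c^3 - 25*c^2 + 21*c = c*(c - 3)*(c - 1)*(c + 7)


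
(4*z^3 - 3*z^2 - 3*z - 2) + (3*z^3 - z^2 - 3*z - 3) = 7*z^3 - 4*z^2 - 6*z - 5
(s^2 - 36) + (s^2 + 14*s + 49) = 2*s^2 + 14*s + 13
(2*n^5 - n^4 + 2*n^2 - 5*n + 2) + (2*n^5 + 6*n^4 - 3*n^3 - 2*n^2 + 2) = 4*n^5 + 5*n^4 - 3*n^3 - 5*n + 4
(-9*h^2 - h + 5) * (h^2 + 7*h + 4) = -9*h^4 - 64*h^3 - 38*h^2 + 31*h + 20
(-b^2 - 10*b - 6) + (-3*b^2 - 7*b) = -4*b^2 - 17*b - 6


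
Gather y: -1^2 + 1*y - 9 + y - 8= 2*y - 18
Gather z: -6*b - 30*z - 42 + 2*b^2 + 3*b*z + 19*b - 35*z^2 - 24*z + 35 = 2*b^2 + 13*b - 35*z^2 + z*(3*b - 54) - 7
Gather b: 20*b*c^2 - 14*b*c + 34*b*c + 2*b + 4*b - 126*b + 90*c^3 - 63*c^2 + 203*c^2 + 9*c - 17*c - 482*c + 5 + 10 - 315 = b*(20*c^2 + 20*c - 120) + 90*c^3 + 140*c^2 - 490*c - 300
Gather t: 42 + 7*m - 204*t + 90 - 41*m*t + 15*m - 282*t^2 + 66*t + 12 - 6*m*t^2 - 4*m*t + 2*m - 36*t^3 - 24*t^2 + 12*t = 24*m - 36*t^3 + t^2*(-6*m - 306) + t*(-45*m - 126) + 144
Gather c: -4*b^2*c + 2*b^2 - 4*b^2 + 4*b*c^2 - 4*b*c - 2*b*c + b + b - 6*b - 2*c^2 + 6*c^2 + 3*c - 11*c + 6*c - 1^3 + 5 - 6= -2*b^2 - 4*b + c^2*(4*b + 4) + c*(-4*b^2 - 6*b - 2) - 2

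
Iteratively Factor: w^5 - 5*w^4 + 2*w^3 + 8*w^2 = (w + 1)*(w^4 - 6*w^3 + 8*w^2) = (w - 2)*(w + 1)*(w^3 - 4*w^2) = w*(w - 2)*(w + 1)*(w^2 - 4*w) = w*(w - 4)*(w - 2)*(w + 1)*(w)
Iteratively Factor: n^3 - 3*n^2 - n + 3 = (n - 3)*(n^2 - 1) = (n - 3)*(n - 1)*(n + 1)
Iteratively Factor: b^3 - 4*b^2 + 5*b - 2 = (b - 1)*(b^2 - 3*b + 2) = (b - 2)*(b - 1)*(b - 1)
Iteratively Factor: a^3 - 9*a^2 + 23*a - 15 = (a - 5)*(a^2 - 4*a + 3) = (a - 5)*(a - 3)*(a - 1)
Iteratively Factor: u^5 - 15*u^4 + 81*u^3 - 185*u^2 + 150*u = (u - 5)*(u^4 - 10*u^3 + 31*u^2 - 30*u) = (u - 5)*(u - 2)*(u^3 - 8*u^2 + 15*u) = u*(u - 5)*(u - 2)*(u^2 - 8*u + 15) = u*(u - 5)*(u - 3)*(u - 2)*(u - 5)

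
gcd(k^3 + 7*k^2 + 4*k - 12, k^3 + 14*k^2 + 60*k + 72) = k^2 + 8*k + 12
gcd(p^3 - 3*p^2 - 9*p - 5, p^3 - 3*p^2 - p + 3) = p + 1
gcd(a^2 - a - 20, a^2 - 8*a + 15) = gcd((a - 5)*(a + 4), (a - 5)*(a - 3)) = a - 5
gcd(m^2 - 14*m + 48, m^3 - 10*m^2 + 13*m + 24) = m - 8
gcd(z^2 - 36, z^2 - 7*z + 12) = 1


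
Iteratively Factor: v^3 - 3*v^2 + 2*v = (v - 2)*(v^2 - v) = (v - 2)*(v - 1)*(v)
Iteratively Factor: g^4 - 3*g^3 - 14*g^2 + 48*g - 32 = (g - 4)*(g^3 + g^2 - 10*g + 8) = (g - 4)*(g - 2)*(g^2 + 3*g - 4) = (g - 4)*(g - 2)*(g - 1)*(g + 4)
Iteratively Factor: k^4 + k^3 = (k + 1)*(k^3) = k*(k + 1)*(k^2) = k^2*(k + 1)*(k)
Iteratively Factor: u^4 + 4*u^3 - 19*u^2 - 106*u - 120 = (u + 4)*(u^3 - 19*u - 30) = (u + 3)*(u + 4)*(u^2 - 3*u - 10) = (u - 5)*(u + 3)*(u + 4)*(u + 2)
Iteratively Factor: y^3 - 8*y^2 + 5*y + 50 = (y - 5)*(y^2 - 3*y - 10) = (y - 5)*(y + 2)*(y - 5)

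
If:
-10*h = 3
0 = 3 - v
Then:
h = -3/10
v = 3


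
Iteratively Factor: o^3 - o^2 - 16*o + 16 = (o - 1)*(o^2 - 16) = (o - 4)*(o - 1)*(o + 4)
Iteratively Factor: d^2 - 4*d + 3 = (d - 1)*(d - 3)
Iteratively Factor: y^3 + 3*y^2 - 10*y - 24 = (y + 2)*(y^2 + y - 12) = (y + 2)*(y + 4)*(y - 3)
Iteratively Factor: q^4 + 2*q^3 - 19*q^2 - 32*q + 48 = (q - 4)*(q^3 + 6*q^2 + 5*q - 12) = (q - 4)*(q - 1)*(q^2 + 7*q + 12) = (q - 4)*(q - 1)*(q + 3)*(q + 4)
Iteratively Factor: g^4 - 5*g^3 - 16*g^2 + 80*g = (g - 5)*(g^3 - 16*g) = (g - 5)*(g + 4)*(g^2 - 4*g) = (g - 5)*(g - 4)*(g + 4)*(g)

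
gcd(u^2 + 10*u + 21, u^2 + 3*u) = u + 3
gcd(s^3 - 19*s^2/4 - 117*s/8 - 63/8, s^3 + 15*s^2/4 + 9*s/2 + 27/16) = s^2 + 9*s/4 + 9/8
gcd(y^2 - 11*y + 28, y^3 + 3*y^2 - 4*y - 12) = 1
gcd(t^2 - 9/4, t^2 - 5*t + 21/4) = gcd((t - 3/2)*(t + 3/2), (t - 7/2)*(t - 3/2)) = t - 3/2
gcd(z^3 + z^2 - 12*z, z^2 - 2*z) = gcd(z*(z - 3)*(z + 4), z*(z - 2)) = z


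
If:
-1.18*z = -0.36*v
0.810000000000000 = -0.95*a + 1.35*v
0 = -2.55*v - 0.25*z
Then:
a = -0.85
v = 0.00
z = 0.00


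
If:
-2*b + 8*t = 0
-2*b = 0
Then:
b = 0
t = 0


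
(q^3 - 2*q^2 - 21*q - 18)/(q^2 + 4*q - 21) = (q^3 - 2*q^2 - 21*q - 18)/(q^2 + 4*q - 21)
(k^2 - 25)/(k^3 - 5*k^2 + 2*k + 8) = (k^2 - 25)/(k^3 - 5*k^2 + 2*k + 8)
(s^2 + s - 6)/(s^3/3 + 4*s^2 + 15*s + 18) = 3*(s - 2)/(s^2 + 9*s + 18)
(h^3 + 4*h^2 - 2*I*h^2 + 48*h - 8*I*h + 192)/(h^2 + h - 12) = (h^2 - 2*I*h + 48)/(h - 3)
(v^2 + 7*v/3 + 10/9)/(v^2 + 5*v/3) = (v + 2/3)/v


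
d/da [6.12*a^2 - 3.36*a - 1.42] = 12.24*a - 3.36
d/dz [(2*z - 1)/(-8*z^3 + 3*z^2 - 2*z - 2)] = 2*(16*z^3 - 15*z^2 + 3*z - 3)/(64*z^6 - 48*z^5 + 41*z^4 + 20*z^3 - 8*z^2 + 8*z + 4)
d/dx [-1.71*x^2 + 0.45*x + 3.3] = 0.45 - 3.42*x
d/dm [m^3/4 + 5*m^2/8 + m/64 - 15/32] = 3*m^2/4 + 5*m/4 + 1/64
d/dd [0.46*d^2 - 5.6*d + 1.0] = 0.92*d - 5.6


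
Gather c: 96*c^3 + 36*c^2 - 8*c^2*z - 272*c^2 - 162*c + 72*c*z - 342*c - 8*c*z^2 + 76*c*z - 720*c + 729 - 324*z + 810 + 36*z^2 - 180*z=96*c^3 + c^2*(-8*z - 236) + c*(-8*z^2 + 148*z - 1224) + 36*z^2 - 504*z + 1539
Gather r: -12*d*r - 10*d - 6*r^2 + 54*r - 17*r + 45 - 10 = -10*d - 6*r^2 + r*(37 - 12*d) + 35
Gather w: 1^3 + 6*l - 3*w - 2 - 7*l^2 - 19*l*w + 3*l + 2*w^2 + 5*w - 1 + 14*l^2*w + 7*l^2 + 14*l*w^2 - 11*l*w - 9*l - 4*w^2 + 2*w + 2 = w^2*(14*l - 2) + w*(14*l^2 - 30*l + 4)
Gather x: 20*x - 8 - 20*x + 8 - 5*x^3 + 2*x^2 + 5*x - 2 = -5*x^3 + 2*x^2 + 5*x - 2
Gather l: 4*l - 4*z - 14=4*l - 4*z - 14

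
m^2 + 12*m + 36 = (m + 6)^2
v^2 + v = v*(v + 1)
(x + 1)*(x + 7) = x^2 + 8*x + 7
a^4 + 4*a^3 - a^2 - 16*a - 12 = (a - 2)*(a + 1)*(a + 2)*(a + 3)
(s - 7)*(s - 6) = s^2 - 13*s + 42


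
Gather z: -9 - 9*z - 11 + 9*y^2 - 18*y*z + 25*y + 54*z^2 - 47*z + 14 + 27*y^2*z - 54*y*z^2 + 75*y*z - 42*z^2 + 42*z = 9*y^2 + 25*y + z^2*(12 - 54*y) + z*(27*y^2 + 57*y - 14) - 6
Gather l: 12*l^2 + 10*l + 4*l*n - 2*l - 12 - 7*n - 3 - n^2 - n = 12*l^2 + l*(4*n + 8) - n^2 - 8*n - 15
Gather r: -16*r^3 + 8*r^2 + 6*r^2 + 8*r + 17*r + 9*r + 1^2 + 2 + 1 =-16*r^3 + 14*r^2 + 34*r + 4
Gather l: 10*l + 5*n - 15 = 10*l + 5*n - 15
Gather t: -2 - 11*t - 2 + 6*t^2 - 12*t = 6*t^2 - 23*t - 4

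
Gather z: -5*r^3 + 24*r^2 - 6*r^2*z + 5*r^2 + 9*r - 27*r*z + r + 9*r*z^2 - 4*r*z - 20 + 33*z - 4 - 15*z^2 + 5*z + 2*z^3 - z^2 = -5*r^3 + 29*r^2 + 10*r + 2*z^3 + z^2*(9*r - 16) + z*(-6*r^2 - 31*r + 38) - 24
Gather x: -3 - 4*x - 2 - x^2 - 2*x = -x^2 - 6*x - 5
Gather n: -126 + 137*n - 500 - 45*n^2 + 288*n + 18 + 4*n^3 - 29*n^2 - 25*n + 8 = 4*n^3 - 74*n^2 + 400*n - 600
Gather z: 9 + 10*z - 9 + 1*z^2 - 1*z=z^2 + 9*z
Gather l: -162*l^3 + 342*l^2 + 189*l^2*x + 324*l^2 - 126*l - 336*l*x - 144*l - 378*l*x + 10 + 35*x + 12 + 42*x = -162*l^3 + l^2*(189*x + 666) + l*(-714*x - 270) + 77*x + 22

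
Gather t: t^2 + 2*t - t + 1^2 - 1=t^2 + t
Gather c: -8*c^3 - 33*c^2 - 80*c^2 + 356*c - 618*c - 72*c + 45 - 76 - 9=-8*c^3 - 113*c^2 - 334*c - 40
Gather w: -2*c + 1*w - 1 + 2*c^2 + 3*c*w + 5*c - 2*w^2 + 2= 2*c^2 + 3*c - 2*w^2 + w*(3*c + 1) + 1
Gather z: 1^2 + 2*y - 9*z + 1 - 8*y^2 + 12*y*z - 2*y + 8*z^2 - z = -8*y^2 + 8*z^2 + z*(12*y - 10) + 2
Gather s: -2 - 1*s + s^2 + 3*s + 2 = s^2 + 2*s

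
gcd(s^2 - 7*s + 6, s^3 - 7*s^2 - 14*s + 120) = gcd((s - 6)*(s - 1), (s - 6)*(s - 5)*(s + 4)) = s - 6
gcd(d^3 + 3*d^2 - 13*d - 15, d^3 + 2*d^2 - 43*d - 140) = d + 5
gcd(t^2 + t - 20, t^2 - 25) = t + 5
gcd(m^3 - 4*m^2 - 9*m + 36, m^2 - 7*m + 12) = m^2 - 7*m + 12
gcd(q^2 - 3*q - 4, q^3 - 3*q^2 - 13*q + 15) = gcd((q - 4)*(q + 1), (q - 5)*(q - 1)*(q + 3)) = 1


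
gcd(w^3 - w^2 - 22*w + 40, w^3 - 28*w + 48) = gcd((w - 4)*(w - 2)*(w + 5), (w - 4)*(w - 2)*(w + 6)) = w^2 - 6*w + 8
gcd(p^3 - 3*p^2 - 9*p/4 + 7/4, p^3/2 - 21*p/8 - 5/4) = 1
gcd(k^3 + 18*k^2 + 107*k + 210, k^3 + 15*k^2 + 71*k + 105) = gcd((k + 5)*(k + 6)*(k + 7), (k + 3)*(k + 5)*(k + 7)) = k^2 + 12*k + 35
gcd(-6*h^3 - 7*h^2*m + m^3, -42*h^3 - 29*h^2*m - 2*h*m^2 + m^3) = 2*h + m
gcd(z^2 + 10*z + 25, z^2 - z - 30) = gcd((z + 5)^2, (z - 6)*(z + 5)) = z + 5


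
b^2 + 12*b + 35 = (b + 5)*(b + 7)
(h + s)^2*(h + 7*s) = h^3 + 9*h^2*s + 15*h*s^2 + 7*s^3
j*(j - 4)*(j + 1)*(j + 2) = j^4 - j^3 - 10*j^2 - 8*j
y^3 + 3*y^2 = y^2*(y + 3)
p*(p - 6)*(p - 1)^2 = p^4 - 8*p^3 + 13*p^2 - 6*p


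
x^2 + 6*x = x*(x + 6)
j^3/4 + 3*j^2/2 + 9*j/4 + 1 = (j/4 + 1/4)*(j + 1)*(j + 4)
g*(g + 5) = g^2 + 5*g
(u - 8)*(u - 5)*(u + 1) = u^3 - 12*u^2 + 27*u + 40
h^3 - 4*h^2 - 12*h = h*(h - 6)*(h + 2)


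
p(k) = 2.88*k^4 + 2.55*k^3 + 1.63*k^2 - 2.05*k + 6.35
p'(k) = 11.52*k^3 + 7.65*k^2 + 3.26*k - 2.05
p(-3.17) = 238.82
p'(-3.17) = -302.48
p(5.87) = 3985.61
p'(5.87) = 2610.74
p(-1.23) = 13.18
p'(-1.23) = -15.92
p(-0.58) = 7.92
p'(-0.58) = -3.62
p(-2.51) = 95.75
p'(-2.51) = -144.21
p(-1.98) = 41.27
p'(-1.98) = -67.94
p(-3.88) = 542.60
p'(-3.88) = -572.43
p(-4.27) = 803.72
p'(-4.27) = -773.37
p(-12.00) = 55578.95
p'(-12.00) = -18846.13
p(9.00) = 20874.56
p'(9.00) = 9045.02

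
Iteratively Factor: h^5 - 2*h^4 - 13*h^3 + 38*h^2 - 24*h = (h - 1)*(h^4 - h^3 - 14*h^2 + 24*h) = (h - 1)*(h + 4)*(h^3 - 5*h^2 + 6*h) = (h - 2)*(h - 1)*(h + 4)*(h^2 - 3*h) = h*(h - 2)*(h - 1)*(h + 4)*(h - 3)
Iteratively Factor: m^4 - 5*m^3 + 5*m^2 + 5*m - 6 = (m + 1)*(m^3 - 6*m^2 + 11*m - 6) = (m - 2)*(m + 1)*(m^2 - 4*m + 3) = (m - 2)*(m - 1)*(m + 1)*(m - 3)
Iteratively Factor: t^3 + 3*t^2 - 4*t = (t + 4)*(t^2 - t) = (t - 1)*(t + 4)*(t)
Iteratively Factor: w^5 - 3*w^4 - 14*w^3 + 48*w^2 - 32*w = (w - 4)*(w^4 + w^3 - 10*w^2 + 8*w) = (w - 4)*(w - 2)*(w^3 + 3*w^2 - 4*w) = w*(w - 4)*(w - 2)*(w^2 + 3*w - 4) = w*(w - 4)*(w - 2)*(w + 4)*(w - 1)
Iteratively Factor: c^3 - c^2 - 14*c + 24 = (c + 4)*(c^2 - 5*c + 6) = (c - 3)*(c + 4)*(c - 2)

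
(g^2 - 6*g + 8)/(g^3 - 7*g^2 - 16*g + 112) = (g - 2)/(g^2 - 3*g - 28)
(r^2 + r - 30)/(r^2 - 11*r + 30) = (r + 6)/(r - 6)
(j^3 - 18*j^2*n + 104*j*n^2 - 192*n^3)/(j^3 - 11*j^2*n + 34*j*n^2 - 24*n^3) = (j - 8*n)/(j - n)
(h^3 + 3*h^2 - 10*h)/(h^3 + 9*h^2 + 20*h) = (h - 2)/(h + 4)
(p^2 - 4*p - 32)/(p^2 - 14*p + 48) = (p + 4)/(p - 6)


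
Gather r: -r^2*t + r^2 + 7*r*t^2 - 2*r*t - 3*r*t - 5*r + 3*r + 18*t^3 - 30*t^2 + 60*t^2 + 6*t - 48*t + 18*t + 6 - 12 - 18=r^2*(1 - t) + r*(7*t^2 - 5*t - 2) + 18*t^3 + 30*t^2 - 24*t - 24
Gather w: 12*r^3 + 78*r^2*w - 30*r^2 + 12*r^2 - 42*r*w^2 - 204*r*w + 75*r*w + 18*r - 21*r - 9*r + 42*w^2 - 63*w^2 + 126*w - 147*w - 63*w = 12*r^3 - 18*r^2 - 12*r + w^2*(-42*r - 21) + w*(78*r^2 - 129*r - 84)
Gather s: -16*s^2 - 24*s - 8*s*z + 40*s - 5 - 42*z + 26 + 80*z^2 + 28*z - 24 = -16*s^2 + s*(16 - 8*z) + 80*z^2 - 14*z - 3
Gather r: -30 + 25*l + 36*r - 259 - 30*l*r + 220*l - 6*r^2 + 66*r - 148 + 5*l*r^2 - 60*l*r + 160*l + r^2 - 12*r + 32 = 405*l + r^2*(5*l - 5) + r*(90 - 90*l) - 405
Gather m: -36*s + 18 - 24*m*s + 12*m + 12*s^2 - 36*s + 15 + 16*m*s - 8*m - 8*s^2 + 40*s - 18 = m*(4 - 8*s) + 4*s^2 - 32*s + 15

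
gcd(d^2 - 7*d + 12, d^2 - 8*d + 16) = d - 4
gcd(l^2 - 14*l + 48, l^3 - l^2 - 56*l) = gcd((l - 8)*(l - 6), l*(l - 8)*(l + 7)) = l - 8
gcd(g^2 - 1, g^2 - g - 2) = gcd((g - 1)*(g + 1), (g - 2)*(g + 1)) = g + 1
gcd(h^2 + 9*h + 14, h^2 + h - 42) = h + 7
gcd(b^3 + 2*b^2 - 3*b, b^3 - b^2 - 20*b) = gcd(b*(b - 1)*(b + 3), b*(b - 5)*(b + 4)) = b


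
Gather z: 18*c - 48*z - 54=18*c - 48*z - 54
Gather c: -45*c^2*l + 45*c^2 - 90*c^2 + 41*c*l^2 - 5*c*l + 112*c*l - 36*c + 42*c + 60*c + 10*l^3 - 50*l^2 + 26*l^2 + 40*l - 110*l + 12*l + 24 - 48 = c^2*(-45*l - 45) + c*(41*l^2 + 107*l + 66) + 10*l^3 - 24*l^2 - 58*l - 24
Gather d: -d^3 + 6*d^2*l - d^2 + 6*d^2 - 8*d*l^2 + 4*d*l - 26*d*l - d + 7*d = -d^3 + d^2*(6*l + 5) + d*(-8*l^2 - 22*l + 6)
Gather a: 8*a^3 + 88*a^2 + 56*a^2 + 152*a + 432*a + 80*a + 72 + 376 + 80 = 8*a^3 + 144*a^2 + 664*a + 528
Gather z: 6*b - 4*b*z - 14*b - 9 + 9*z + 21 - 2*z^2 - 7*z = -8*b - 2*z^2 + z*(2 - 4*b) + 12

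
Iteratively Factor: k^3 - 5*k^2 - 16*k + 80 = (k - 4)*(k^2 - k - 20) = (k - 4)*(k + 4)*(k - 5)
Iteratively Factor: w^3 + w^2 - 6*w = (w - 2)*(w^2 + 3*w) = (w - 2)*(w + 3)*(w)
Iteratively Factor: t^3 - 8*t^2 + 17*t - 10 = (t - 2)*(t^2 - 6*t + 5) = (t - 2)*(t - 1)*(t - 5)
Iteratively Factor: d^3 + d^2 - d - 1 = (d + 1)*(d^2 - 1) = (d + 1)^2*(d - 1)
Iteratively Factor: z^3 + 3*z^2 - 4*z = (z - 1)*(z^2 + 4*z) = (z - 1)*(z + 4)*(z)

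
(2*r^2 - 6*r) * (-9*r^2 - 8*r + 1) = -18*r^4 + 38*r^3 + 50*r^2 - 6*r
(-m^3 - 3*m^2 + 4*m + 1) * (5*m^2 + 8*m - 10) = -5*m^5 - 23*m^4 + 6*m^3 + 67*m^2 - 32*m - 10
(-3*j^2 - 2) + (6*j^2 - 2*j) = 3*j^2 - 2*j - 2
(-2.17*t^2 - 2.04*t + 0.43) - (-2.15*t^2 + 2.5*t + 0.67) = -0.02*t^2 - 4.54*t - 0.24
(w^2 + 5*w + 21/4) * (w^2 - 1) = w^4 + 5*w^3 + 17*w^2/4 - 5*w - 21/4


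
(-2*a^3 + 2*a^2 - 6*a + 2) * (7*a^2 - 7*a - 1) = -14*a^5 + 28*a^4 - 54*a^3 + 54*a^2 - 8*a - 2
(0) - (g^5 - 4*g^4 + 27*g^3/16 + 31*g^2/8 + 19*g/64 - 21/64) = -g^5 + 4*g^4 - 27*g^3/16 - 31*g^2/8 - 19*g/64 + 21/64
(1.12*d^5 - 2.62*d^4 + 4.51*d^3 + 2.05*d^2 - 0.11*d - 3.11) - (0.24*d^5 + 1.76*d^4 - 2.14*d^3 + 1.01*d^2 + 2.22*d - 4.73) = 0.88*d^5 - 4.38*d^4 + 6.65*d^3 + 1.04*d^2 - 2.33*d + 1.62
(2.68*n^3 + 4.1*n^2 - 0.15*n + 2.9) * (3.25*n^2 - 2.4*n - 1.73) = 8.71*n^5 + 6.893*n^4 - 14.9639*n^3 + 2.692*n^2 - 6.7005*n - 5.017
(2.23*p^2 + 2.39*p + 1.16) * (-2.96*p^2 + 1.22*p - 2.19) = -6.6008*p^4 - 4.3538*p^3 - 5.4015*p^2 - 3.8189*p - 2.5404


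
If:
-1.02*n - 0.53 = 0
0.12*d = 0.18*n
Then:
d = -0.78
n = -0.52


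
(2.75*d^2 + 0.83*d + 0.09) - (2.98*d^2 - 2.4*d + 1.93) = -0.23*d^2 + 3.23*d - 1.84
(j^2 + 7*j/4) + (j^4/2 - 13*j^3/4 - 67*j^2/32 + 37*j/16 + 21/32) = j^4/2 - 13*j^3/4 - 35*j^2/32 + 65*j/16 + 21/32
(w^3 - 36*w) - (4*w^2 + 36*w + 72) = w^3 - 4*w^2 - 72*w - 72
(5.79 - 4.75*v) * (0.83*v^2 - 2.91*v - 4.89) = -3.9425*v^3 + 18.6282*v^2 + 6.3786*v - 28.3131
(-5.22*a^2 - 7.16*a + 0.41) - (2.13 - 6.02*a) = -5.22*a^2 - 1.14*a - 1.72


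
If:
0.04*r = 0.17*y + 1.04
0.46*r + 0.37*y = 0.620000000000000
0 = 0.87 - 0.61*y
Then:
No Solution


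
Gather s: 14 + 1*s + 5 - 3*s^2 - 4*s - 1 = -3*s^2 - 3*s + 18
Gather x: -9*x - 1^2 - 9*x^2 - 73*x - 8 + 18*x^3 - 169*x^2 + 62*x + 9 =18*x^3 - 178*x^2 - 20*x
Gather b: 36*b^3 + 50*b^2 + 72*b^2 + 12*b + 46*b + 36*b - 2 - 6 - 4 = 36*b^3 + 122*b^2 + 94*b - 12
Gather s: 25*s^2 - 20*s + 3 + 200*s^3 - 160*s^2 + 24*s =200*s^3 - 135*s^2 + 4*s + 3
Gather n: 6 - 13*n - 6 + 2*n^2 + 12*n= 2*n^2 - n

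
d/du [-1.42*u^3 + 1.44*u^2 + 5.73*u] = -4.26*u^2 + 2.88*u + 5.73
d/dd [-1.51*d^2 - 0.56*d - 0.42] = -3.02*d - 0.56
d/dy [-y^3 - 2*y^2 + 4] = y*(-3*y - 4)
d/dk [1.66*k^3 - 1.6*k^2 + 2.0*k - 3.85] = 4.98*k^2 - 3.2*k + 2.0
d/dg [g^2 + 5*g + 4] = 2*g + 5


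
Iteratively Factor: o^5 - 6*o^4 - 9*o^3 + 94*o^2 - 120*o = (o - 2)*(o^4 - 4*o^3 - 17*o^2 + 60*o) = o*(o - 2)*(o^3 - 4*o^2 - 17*o + 60) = o*(o - 2)*(o + 4)*(o^2 - 8*o + 15) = o*(o - 5)*(o - 2)*(o + 4)*(o - 3)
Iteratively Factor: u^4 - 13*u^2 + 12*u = (u + 4)*(u^3 - 4*u^2 + 3*u) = (u - 1)*(u + 4)*(u^2 - 3*u) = (u - 3)*(u - 1)*(u + 4)*(u)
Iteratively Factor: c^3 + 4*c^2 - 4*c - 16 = (c - 2)*(c^2 + 6*c + 8) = (c - 2)*(c + 4)*(c + 2)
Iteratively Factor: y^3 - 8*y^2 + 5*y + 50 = (y - 5)*(y^2 - 3*y - 10) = (y - 5)^2*(y + 2)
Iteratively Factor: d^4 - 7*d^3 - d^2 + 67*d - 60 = (d - 5)*(d^3 - 2*d^2 - 11*d + 12) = (d - 5)*(d - 4)*(d^2 + 2*d - 3) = (d - 5)*(d - 4)*(d + 3)*(d - 1)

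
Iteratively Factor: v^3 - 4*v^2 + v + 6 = (v + 1)*(v^2 - 5*v + 6) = (v - 2)*(v + 1)*(v - 3)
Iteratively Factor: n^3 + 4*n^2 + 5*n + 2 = (n + 1)*(n^2 + 3*n + 2) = (n + 1)^2*(n + 2)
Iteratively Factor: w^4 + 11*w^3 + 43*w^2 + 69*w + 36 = (w + 4)*(w^3 + 7*w^2 + 15*w + 9) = (w + 3)*(w + 4)*(w^2 + 4*w + 3) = (w + 3)^2*(w + 4)*(w + 1)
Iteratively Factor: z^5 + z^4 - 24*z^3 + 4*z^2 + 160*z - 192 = (z - 2)*(z^4 + 3*z^3 - 18*z^2 - 32*z + 96) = (z - 2)^2*(z^3 + 5*z^2 - 8*z - 48) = (z - 2)^2*(z + 4)*(z^2 + z - 12) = (z - 3)*(z - 2)^2*(z + 4)*(z + 4)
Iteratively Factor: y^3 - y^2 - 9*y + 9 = (y - 3)*(y^2 + 2*y - 3) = (y - 3)*(y + 3)*(y - 1)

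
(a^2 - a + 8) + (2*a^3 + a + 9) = 2*a^3 + a^2 + 17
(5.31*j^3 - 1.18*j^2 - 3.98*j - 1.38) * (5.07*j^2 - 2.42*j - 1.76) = 26.9217*j^5 - 18.8328*j^4 - 26.6686*j^3 + 4.7118*j^2 + 10.3444*j + 2.4288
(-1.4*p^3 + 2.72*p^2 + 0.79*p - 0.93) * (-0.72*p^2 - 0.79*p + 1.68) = 1.008*p^5 - 0.8524*p^4 - 5.0696*p^3 + 4.6151*p^2 + 2.0619*p - 1.5624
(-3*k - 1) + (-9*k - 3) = -12*k - 4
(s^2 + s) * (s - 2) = s^3 - s^2 - 2*s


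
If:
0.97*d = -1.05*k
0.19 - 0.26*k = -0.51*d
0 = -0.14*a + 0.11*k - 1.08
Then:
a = -7.53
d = -0.25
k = 0.23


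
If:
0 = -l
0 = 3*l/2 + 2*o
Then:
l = 0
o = 0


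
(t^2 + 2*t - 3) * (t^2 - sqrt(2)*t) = t^4 - sqrt(2)*t^3 + 2*t^3 - 3*t^2 - 2*sqrt(2)*t^2 + 3*sqrt(2)*t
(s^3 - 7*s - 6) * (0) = 0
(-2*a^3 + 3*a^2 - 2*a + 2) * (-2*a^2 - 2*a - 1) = 4*a^5 - 2*a^4 - 3*a^2 - 2*a - 2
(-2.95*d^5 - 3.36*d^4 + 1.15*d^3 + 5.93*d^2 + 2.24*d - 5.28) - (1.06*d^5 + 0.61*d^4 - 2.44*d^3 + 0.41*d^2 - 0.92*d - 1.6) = -4.01*d^5 - 3.97*d^4 + 3.59*d^3 + 5.52*d^2 + 3.16*d - 3.68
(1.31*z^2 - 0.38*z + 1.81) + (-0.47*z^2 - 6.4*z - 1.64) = 0.84*z^2 - 6.78*z + 0.17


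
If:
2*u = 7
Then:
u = 7/2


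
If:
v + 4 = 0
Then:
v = -4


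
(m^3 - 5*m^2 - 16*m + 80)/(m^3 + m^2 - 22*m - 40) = (m - 4)/(m + 2)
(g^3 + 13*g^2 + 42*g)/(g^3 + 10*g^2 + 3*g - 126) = g/(g - 3)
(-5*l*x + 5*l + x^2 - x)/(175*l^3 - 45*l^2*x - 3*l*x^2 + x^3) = (x - 1)/(-35*l^2 + 2*l*x + x^2)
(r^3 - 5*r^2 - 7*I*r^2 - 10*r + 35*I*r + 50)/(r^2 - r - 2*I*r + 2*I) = (r^2 - 5*r*(1 + I) + 25*I)/(r - 1)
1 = 1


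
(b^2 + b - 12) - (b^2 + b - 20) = 8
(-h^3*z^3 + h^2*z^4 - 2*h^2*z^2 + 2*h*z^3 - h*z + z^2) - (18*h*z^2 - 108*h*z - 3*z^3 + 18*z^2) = -h^3*z^3 + h^2*z^4 - 2*h^2*z^2 + 2*h*z^3 - 18*h*z^2 + 107*h*z + 3*z^3 - 17*z^2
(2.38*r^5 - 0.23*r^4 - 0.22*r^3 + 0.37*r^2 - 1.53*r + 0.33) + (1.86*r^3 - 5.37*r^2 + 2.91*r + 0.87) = 2.38*r^5 - 0.23*r^4 + 1.64*r^3 - 5.0*r^2 + 1.38*r + 1.2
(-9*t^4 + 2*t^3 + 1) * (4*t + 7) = -36*t^5 - 55*t^4 + 14*t^3 + 4*t + 7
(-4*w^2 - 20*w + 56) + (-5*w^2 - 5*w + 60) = -9*w^2 - 25*w + 116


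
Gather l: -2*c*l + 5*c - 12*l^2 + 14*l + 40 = 5*c - 12*l^2 + l*(14 - 2*c) + 40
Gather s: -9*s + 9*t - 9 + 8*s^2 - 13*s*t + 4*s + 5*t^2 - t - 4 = 8*s^2 + s*(-13*t - 5) + 5*t^2 + 8*t - 13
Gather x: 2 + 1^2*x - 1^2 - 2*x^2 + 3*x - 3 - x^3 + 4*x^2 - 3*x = -x^3 + 2*x^2 + x - 2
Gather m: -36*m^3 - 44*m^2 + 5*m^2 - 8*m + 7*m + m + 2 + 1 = -36*m^3 - 39*m^2 + 3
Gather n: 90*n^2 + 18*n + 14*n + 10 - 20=90*n^2 + 32*n - 10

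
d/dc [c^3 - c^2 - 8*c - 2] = 3*c^2 - 2*c - 8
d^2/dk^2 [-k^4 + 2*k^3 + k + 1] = 12*k*(1 - k)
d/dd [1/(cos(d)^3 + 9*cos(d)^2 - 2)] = 3*(cos(d) + 6)*sin(d)*cos(d)/(cos(d)^3 + 9*cos(d)^2 - 2)^2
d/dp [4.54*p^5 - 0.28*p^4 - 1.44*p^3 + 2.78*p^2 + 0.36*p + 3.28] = 22.7*p^4 - 1.12*p^3 - 4.32*p^2 + 5.56*p + 0.36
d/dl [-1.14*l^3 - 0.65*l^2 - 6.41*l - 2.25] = -3.42*l^2 - 1.3*l - 6.41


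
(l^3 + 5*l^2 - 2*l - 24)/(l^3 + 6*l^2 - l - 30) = (l + 4)/(l + 5)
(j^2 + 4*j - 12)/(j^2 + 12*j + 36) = (j - 2)/(j + 6)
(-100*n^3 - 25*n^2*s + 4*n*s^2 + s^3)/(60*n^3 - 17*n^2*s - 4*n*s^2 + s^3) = (5*n + s)/(-3*n + s)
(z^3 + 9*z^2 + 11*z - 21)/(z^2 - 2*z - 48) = (-z^3 - 9*z^2 - 11*z + 21)/(-z^2 + 2*z + 48)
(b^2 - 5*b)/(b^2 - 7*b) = (b - 5)/(b - 7)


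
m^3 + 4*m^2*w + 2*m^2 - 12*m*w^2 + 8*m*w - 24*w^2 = (m + 2)*(m - 2*w)*(m + 6*w)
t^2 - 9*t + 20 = (t - 5)*(t - 4)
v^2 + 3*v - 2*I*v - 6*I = (v + 3)*(v - 2*I)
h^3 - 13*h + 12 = (h - 3)*(h - 1)*(h + 4)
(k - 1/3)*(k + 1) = k^2 + 2*k/3 - 1/3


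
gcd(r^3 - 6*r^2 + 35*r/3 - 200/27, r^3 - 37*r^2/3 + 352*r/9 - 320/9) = r^2 - 13*r/3 + 40/9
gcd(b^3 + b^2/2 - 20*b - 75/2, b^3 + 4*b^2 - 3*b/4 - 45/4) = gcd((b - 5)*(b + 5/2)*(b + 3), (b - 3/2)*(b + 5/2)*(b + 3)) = b^2 + 11*b/2 + 15/2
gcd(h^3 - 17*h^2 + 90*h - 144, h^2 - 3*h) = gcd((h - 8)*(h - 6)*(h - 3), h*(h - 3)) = h - 3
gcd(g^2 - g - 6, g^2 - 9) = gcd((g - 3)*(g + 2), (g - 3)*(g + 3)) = g - 3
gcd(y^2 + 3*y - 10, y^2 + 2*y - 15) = y + 5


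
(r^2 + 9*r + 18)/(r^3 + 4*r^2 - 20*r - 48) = (r + 3)/(r^2 - 2*r - 8)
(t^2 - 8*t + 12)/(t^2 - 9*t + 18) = (t - 2)/(t - 3)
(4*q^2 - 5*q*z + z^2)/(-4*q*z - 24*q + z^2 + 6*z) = (-q + z)/(z + 6)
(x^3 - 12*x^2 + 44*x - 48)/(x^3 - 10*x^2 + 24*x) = (x - 2)/x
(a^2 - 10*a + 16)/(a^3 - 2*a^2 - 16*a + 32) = (a - 8)/(a^2 - 16)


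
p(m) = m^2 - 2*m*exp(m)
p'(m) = -2*m*exp(m) + 2*m - 2*exp(m)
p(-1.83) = 3.94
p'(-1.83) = -3.39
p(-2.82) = 8.29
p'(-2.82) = -5.42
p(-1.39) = 2.62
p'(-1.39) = -2.59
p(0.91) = -3.69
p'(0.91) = -7.67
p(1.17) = -6.17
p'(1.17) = -11.64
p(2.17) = -33.30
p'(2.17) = -51.19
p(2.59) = -62.34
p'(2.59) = -90.53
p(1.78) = -17.94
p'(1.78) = -29.41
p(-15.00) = 225.00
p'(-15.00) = -30.00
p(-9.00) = 81.00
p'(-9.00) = -18.00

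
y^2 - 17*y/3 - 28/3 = (y - 7)*(y + 4/3)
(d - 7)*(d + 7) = d^2 - 49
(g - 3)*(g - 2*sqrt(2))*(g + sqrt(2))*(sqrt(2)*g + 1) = sqrt(2)*g^4 - 3*sqrt(2)*g^3 - g^3 - 5*sqrt(2)*g^2 + 3*g^2 - 4*g + 15*sqrt(2)*g + 12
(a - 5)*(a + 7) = a^2 + 2*a - 35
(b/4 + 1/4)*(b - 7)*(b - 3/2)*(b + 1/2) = b^4/4 - 7*b^3/4 - 7*b^2/16 + 23*b/8 + 21/16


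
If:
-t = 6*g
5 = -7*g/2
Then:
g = -10/7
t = 60/7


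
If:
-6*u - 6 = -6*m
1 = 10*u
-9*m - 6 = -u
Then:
No Solution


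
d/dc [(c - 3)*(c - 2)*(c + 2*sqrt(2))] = 3*c^2 - 10*c + 4*sqrt(2)*c - 10*sqrt(2) + 6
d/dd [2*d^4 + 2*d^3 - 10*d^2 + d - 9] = 8*d^3 + 6*d^2 - 20*d + 1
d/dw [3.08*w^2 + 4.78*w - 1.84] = 6.16*w + 4.78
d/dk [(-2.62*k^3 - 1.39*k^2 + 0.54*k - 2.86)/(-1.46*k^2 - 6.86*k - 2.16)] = (3.8252*k^4 + 35.9464*k^3 + 27.3014*k^2 - 2.3464*k - 20.786)/(2.1316*k^4 + 20.0312*k^3 + 53.3668*k^2 + 29.6352*k + 4.6656)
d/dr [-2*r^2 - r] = -4*r - 1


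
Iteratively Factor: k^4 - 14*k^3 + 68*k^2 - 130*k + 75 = (k - 3)*(k^3 - 11*k^2 + 35*k - 25) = (k - 5)*(k - 3)*(k^2 - 6*k + 5) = (k - 5)^2*(k - 3)*(k - 1)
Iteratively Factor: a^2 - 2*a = (a)*(a - 2)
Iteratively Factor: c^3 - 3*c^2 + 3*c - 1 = (c - 1)*(c^2 - 2*c + 1) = (c - 1)^2*(c - 1)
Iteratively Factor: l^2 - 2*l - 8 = (l + 2)*(l - 4)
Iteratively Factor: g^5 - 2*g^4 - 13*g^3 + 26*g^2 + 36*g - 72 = (g + 3)*(g^4 - 5*g^3 + 2*g^2 + 20*g - 24) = (g - 3)*(g + 3)*(g^3 - 2*g^2 - 4*g + 8) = (g - 3)*(g + 2)*(g + 3)*(g^2 - 4*g + 4) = (g - 3)*(g - 2)*(g + 2)*(g + 3)*(g - 2)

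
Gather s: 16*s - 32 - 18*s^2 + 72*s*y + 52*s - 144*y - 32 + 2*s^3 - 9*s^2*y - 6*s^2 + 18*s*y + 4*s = 2*s^3 + s^2*(-9*y - 24) + s*(90*y + 72) - 144*y - 64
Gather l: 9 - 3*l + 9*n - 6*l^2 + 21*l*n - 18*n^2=-6*l^2 + l*(21*n - 3) - 18*n^2 + 9*n + 9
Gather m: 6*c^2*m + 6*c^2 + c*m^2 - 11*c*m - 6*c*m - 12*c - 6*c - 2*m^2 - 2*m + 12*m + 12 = 6*c^2 - 18*c + m^2*(c - 2) + m*(6*c^2 - 17*c + 10) + 12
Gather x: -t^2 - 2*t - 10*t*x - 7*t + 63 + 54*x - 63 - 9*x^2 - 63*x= -t^2 - 9*t - 9*x^2 + x*(-10*t - 9)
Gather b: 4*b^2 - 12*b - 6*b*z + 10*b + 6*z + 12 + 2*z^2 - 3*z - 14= 4*b^2 + b*(-6*z - 2) + 2*z^2 + 3*z - 2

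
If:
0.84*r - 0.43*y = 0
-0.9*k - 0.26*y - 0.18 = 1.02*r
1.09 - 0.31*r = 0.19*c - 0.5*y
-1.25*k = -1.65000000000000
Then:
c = 2.59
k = 1.32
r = -0.90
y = -1.75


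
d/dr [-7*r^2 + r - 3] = 1 - 14*r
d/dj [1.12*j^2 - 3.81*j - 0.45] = 2.24*j - 3.81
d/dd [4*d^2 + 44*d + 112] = 8*d + 44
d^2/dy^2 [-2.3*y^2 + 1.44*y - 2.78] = -4.60000000000000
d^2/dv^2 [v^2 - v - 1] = 2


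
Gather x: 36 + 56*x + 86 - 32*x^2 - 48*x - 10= -32*x^2 + 8*x + 112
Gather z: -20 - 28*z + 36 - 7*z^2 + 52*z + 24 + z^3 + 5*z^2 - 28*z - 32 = z^3 - 2*z^2 - 4*z + 8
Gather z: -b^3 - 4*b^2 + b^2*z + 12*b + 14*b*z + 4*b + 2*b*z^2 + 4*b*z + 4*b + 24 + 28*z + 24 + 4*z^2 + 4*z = -b^3 - 4*b^2 + 20*b + z^2*(2*b + 4) + z*(b^2 + 18*b + 32) + 48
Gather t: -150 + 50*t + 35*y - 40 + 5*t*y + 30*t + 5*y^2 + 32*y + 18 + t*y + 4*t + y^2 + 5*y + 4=t*(6*y + 84) + 6*y^2 + 72*y - 168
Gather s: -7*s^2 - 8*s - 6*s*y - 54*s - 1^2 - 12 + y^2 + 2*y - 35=-7*s^2 + s*(-6*y - 62) + y^2 + 2*y - 48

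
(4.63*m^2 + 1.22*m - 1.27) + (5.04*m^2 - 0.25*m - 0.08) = 9.67*m^2 + 0.97*m - 1.35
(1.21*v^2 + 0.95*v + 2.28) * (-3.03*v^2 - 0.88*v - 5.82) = -3.6663*v^4 - 3.9433*v^3 - 14.7866*v^2 - 7.5354*v - 13.2696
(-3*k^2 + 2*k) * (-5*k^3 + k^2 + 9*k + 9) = 15*k^5 - 13*k^4 - 25*k^3 - 9*k^2 + 18*k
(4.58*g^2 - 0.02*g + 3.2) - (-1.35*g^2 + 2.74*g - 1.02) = 5.93*g^2 - 2.76*g + 4.22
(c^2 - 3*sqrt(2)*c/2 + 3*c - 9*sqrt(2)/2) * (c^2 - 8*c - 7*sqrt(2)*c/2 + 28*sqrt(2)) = c^4 - 5*sqrt(2)*c^3 - 5*c^3 - 27*c^2/2 + 25*sqrt(2)*c^2 - 105*c/2 + 120*sqrt(2)*c - 252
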